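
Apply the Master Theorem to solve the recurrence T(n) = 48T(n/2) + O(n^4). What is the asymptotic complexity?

Master Theorem for T(n) = 48T(n/2) + O(n^4):

a = 48, b = 2, c = 4
log_b(a) = log_2(48) = 5.5850

Case 1: c = 4 < log_2(48) = 5.5850
T(n) = O(n^(log_2 48))

For T(n) = 48T(n/2) + O(n^4): log_2(48) = 5.5850. This is Case 1 of the Master Theorem (c < log_b(a), work dominated by leaves), giving O(n^(log_2 48)).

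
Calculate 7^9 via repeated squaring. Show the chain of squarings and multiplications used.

Computing 7^9 by squaring (build up from 7^1; each line after the first costs one multiplication):

7^1 = 7
7^2 = (7^1)^2 = 7^2 = 49
7^4 = (7^2)^2 = 49^2 = 2401
7^8 = (7^4)^2 = 2401^2 = 5764801
7^9 = 7 * 7^8 = 7 * 5764801 = 40353607

Result: 40353607
Multiplications needed: 4 (4 lines after 7^1)

7^9 = 40353607. Using exponentiation by squaring, this requires 4 multiplications. The key idea: if the exponent is even, square the half-power; if odd, multiply by the base once.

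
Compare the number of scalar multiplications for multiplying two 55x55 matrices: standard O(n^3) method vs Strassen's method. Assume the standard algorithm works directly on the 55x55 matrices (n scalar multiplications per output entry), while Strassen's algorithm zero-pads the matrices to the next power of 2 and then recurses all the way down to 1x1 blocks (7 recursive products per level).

Matrix multiplication for 55x55 matrices:

Strassen's algorithm requires power-of-2 dimensions. Pad 55x55 to 64x64 (next power of 2).

Standard algorithm: 55^3 = 166375 multiplications
Strassen's algorithm: 7^(log2(64)) = 7^6 = 117649 multiplications
Savings: 166375 - 117649 = 48726 multiplications

Standard: 166375 multiplications (55^3). Strassen: 117649 multiplications (7^6, after padding to 64x64). Strassen reduces 8 recursive multiplications to 7 at each level.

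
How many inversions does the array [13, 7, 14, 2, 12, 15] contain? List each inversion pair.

Finding inversions in [13, 7, 14, 2, 12, 15]:

(0, 1): arr[0]=13 > arr[1]=7
(0, 3): arr[0]=13 > arr[3]=2
(0, 4): arr[0]=13 > arr[4]=12
(1, 3): arr[1]=7 > arr[3]=2
(2, 3): arr[2]=14 > arr[3]=2
(2, 4): arr[2]=14 > arr[4]=12

Total inversions: 6

The array has 6 inversion(s): (0,1), (0,3), (0,4), (1,3), (2,3), (2,4). Each pair (i,j) satisfies i < j and arr[i] > arr[j].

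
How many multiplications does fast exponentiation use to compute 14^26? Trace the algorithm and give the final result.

Computing 14^26 by squaring (build up from 14^1; each line after the first costs one multiplication):

14^1 = 14
14^2 = (14^1)^2 = 14^2 = 196
14^3 = 14 * 14^2 = 14 * 196 = 2744
14^6 = (14^3)^2 = 2744^2 = 7529536
14^12 = (14^6)^2 = 7529536^2 = 56693912375296
14^13 = 14 * 14^12 = 14 * 56693912375296 = 793714773254144
14^26 = (14^13)^2 = 793714773254144^2 = 629983141281877223603213172736

Result: 629983141281877223603213172736
Multiplications needed: 6 (6 lines after 14^1)

14^26 = 629983141281877223603213172736. Using exponentiation by squaring, this requires 6 multiplications. The key idea: if the exponent is even, square the half-power; if odd, multiply by the base once.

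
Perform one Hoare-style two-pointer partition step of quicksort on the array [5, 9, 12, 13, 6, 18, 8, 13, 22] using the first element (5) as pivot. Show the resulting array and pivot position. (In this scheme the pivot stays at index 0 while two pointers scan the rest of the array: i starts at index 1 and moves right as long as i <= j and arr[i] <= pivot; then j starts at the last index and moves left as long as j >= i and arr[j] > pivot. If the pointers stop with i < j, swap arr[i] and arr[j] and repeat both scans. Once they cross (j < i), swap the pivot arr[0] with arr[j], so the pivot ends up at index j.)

Hoare-style two-pointer partition with pivot = 5:

Initial array: [5, 9, 12, 13, 6, 18, 8, 13, 22]

Pointers start at i = 1, j = 8.
i ends at 1, j ends at 0: the pointers have crossed (j < i), so scanning stops.

j = 0, so swapping arr[0] with arr[j] leaves the pivot at position 0: [5, 9, 12, 13, 6, 18, 8, 13, 22]
Pivot position: 0

After partitioning with pivot 5, the array becomes [5, 9, 12, 13, 6, 18, 8, 13, 22]. The pivot is placed at index 0. All elements to the left of the pivot are <= 5, and all elements to the right are > 5.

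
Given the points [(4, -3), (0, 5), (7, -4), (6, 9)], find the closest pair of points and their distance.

Computing all pairwise distances among 4 points:

d((4, -3), (0, 5)) = 8.9443
d((4, -3), (7, -4)) = 3.1623 <-- minimum
d((4, -3), (6, 9)) = 12.1655
d((0, 5), (7, -4)) = 11.4018
d((0, 5), (6, 9)) = 7.2111
d((7, -4), (6, 9)) = 13.0384

Closest pair: (4, -3) and (7, -4) with distance 3.1623

The closest pair is (4, -3) and (7, -4) with Euclidean distance 3.1623. For 4 points, brute-force pairwise comparison is shown above. For large n, the divide-and-conquer algorithm (sort by x, recurse on halves, check the dividing strip) achieves O(n log n).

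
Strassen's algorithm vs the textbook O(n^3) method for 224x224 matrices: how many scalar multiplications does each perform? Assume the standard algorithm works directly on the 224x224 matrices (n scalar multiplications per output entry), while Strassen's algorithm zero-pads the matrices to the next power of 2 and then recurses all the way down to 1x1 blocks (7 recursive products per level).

Matrix multiplication for 224x224 matrices:

Strassen's algorithm requires power-of-2 dimensions. Pad 224x224 to 256x256 (next power of 2).

Standard algorithm: 224^3 = 11239424 multiplications
Strassen's algorithm: 7^(log2(256)) = 7^8 = 5764801 multiplications
Savings: 11239424 - 5764801 = 5474623 multiplications

Standard: 11239424 multiplications (224^3). Strassen: 5764801 multiplications (7^8, after padding to 256x256). Strassen reduces 8 recursive multiplications to 7 at each level.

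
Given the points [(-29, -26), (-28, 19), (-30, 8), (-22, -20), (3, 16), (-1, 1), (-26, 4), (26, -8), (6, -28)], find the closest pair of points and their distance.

Computing all pairwise distances among 9 points:

d((-29, -26), (-28, 19)) = 45.0111
d((-29, -26), (-30, 8)) = 34.0147
d((-29, -26), (-22, -20)) = 9.2195
d((-29, -26), (3, 16)) = 52.8015
d((-29, -26), (-1, 1)) = 38.8973
d((-29, -26), (-26, 4)) = 30.1496
d((-29, -26), (26, -8)) = 57.8705
d((-29, -26), (6, -28)) = 35.0571
d((-28, 19), (-30, 8)) = 11.1803
d((-28, 19), (-22, -20)) = 39.4588
d((-28, 19), (3, 16)) = 31.1448
d((-28, 19), (-1, 1)) = 32.45
d((-28, 19), (-26, 4)) = 15.1327
d((-28, 19), (26, -8)) = 60.3738
d((-28, 19), (6, -28)) = 58.0086
d((-30, 8), (-22, -20)) = 29.1204
d((-30, 8), (3, 16)) = 33.9559
d((-30, 8), (-1, 1)) = 29.8329
d((-30, 8), (-26, 4)) = 5.6569 <-- minimum
d((-30, 8), (26, -8)) = 58.2409
d((-30, 8), (6, -28)) = 50.9117
d((-22, -20), (3, 16)) = 43.8292
d((-22, -20), (-1, 1)) = 29.6985
d((-22, -20), (-26, 4)) = 24.3311
d((-22, -20), (26, -8)) = 49.4773
d((-22, -20), (6, -28)) = 29.1204
d((3, 16), (-1, 1)) = 15.5242
d((3, 16), (-26, 4)) = 31.3847
d((3, 16), (26, -8)) = 33.2415
d((3, 16), (6, -28)) = 44.1022
d((-1, 1), (-26, 4)) = 25.1794
d((-1, 1), (26, -8)) = 28.4605
d((-1, 1), (6, -28)) = 29.8329
d((-26, 4), (26, -8)) = 53.3667
d((-26, 4), (6, -28)) = 45.2548
d((26, -8), (6, -28)) = 28.2843

Closest pair: (-30, 8) and (-26, 4) with distance 5.6569

The closest pair is (-30, 8) and (-26, 4) with Euclidean distance 5.6569. For 9 points, brute-force pairwise comparison is shown above. For large n, the divide-and-conquer algorithm (sort by x, recurse on halves, check the dividing strip) achieves O(n log n).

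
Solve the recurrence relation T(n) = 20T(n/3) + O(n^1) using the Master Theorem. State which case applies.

Master Theorem for T(n) = 20T(n/3) + O(n^1):

a = 20, b = 3, c = 1
log_b(a) = log_3(20) = 2.7268

Case 1: c = 1 < log_3(20) = 2.7268
T(n) = O(n^(log_3 20))

For T(n) = 20T(n/3) + O(n^1): log_3(20) = 2.7268. This is Case 1 of the Master Theorem (c < log_b(a), work dominated by leaves), giving O(n^(log_3 20)).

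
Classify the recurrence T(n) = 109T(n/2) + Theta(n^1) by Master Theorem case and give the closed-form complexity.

Master Theorem for T(n) = 109T(n/2) + O(n^1):

a = 109, b = 2, c = 1
log_b(a) = log_2(109) = 6.7682

Case 1: c = 1 < log_2(109) = 6.7682
T(n) = O(n^(log_2 109))

For T(n) = 109T(n/2) + O(n^1): log_2(109) = 6.7682. This is Case 1 of the Master Theorem (c < log_b(a), work dominated by leaves), giving O(n^(log_2 109)).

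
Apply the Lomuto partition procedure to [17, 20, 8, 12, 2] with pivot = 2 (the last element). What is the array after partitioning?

Lomuto partition with pivot = 2:

Initial array: [17, 20, 8, 12, 2]

arr[0]=17 > 2: no swap
arr[1]=20 > 2: no swap
arr[2]=8 > 2: no swap
arr[3]=12 > 2: no swap

Place pivot at position 0: [2, 20, 8, 12, 17]
Pivot position: 0

After partitioning with pivot 2, the array becomes [2, 20, 8, 12, 17]. The pivot is placed at index 0. All elements to the left of the pivot are <= 2, and all elements to the right are > 2.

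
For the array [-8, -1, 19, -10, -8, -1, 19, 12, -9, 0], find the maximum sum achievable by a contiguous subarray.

Using Kadane's algorithm on [-8, -1, 19, -10, -8, -1, 19, 12, -9, 0]:

Scanning through the array:
Position 1 (value -1): max_ending_here = -1, max_so_far = -1
Position 2 (value 19): max_ending_here = 19, max_so_far = 19
Position 3 (value -10): max_ending_here = 9, max_so_far = 19
Position 4 (value -8): max_ending_here = 1, max_so_far = 19
Position 5 (value -1): max_ending_here = 0, max_so_far = 19
Position 6 (value 19): max_ending_here = 19, max_so_far = 19
Position 7 (value 12): max_ending_here = 31, max_so_far = 31
Position 8 (value -9): max_ending_here = 22, max_so_far = 31
Position 9 (value 0): max_ending_here = 22, max_so_far = 31

Maximum subarray: [19, -10, -8, -1, 19, 12]
Maximum sum: 31

The maximum subarray is [19, -10, -8, -1, 19, 12] with sum 31. This subarray runs from index 2 to index 7.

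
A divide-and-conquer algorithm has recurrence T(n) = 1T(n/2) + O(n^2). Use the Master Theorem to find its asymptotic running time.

Master Theorem for T(n) = 1T(n/2) + O(n^2):

a = 1, b = 2, c = 2
log_b(a) = log_2(1) = 0.0000

Case 3: c = 2 > log_2(1) = 0.0000
T(n) = O(n^2) = O(n^2)

For T(n) = 1T(n/2) + O(n^2): log_2(1) = 0.0000. This is Case 3 of the Master Theorem (c > log_b(a), work dominated by root), giving O(n^2).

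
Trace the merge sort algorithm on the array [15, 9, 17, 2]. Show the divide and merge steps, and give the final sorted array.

Merge sort trace:

Split: [15, 9, 17, 2] -> [15, 9] and [17, 2]
  Split: [15, 9] -> [15] and [9]
  Merge: [15] + [9] -> [9, 15]
  Split: [17, 2] -> [17] and [2]
  Merge: [17] + [2] -> [2, 17]
Merge: [9, 15] + [2, 17] -> [2, 9, 15, 17]

Final sorted array: [2, 9, 15, 17]

The merge sort proceeds by recursively splitting the array and merging sorted halves.
After all merges, the sorted array is [2, 9, 15, 17].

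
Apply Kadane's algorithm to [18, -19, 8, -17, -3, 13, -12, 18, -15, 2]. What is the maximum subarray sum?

Using Kadane's algorithm on [18, -19, 8, -17, -3, 13, -12, 18, -15, 2]:

Scanning through the array:
Position 1 (value -19): max_ending_here = -1, max_so_far = 18
Position 2 (value 8): max_ending_here = 8, max_so_far = 18
Position 3 (value -17): max_ending_here = -9, max_so_far = 18
Position 4 (value -3): max_ending_here = -3, max_so_far = 18
Position 5 (value 13): max_ending_here = 13, max_so_far = 18
Position 6 (value -12): max_ending_here = 1, max_so_far = 18
Position 7 (value 18): max_ending_here = 19, max_so_far = 19
Position 8 (value -15): max_ending_here = 4, max_so_far = 19
Position 9 (value 2): max_ending_here = 6, max_so_far = 19

Maximum subarray: [13, -12, 18]
Maximum sum: 19

The maximum subarray is [13, -12, 18] with sum 19. This subarray runs from index 5 to index 7.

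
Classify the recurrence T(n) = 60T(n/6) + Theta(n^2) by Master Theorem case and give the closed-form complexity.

Master Theorem for T(n) = 60T(n/6) + O(n^2):

a = 60, b = 6, c = 2
log_b(a) = log_6(60) = 2.2851

Case 1: c = 2 < log_6(60) = 2.2851
T(n) = O(n^(log_6 60))

For T(n) = 60T(n/6) + O(n^2): log_6(60) = 2.2851. This is Case 1 of the Master Theorem (c < log_b(a), work dominated by leaves), giving O(n^(log_6 60)).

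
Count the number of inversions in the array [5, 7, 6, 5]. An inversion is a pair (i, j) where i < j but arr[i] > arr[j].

Finding inversions in [5, 7, 6, 5]:

(1, 2): arr[1]=7 > arr[2]=6
(1, 3): arr[1]=7 > arr[3]=5
(2, 3): arr[2]=6 > arr[3]=5

Total inversions: 3

The array has 3 inversion(s): (1,2), (1,3), (2,3). Each pair (i,j) satisfies i < j and arr[i] > arr[j].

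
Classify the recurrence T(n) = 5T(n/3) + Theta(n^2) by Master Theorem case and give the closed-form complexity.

Master Theorem for T(n) = 5T(n/3) + O(n^2):

a = 5, b = 3, c = 2
log_b(a) = log_3(5) = 1.4650

Case 3: c = 2 > log_3(5) = 1.4650
T(n) = O(n^2) = O(n^2)

For T(n) = 5T(n/3) + O(n^2): log_3(5) = 1.4650. This is Case 3 of the Master Theorem (c > log_b(a), work dominated by root), giving O(n^2).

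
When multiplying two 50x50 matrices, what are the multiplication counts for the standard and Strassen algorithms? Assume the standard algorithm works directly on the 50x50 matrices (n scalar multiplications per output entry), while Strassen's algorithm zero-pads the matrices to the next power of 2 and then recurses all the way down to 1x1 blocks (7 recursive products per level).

Matrix multiplication for 50x50 matrices:

Strassen's algorithm requires power-of-2 dimensions. Pad 50x50 to 64x64 (next power of 2).

Standard algorithm: 50^3 = 125000 multiplications
Strassen's algorithm: 7^(log2(64)) = 7^6 = 117649 multiplications
Savings: 125000 - 117649 = 7351 multiplications

Standard: 125000 multiplications (50^3). Strassen: 117649 multiplications (7^6, after padding to 64x64). Strassen reduces 8 recursive multiplications to 7 at each level.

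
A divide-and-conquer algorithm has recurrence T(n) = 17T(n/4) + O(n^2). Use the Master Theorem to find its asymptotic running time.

Master Theorem for T(n) = 17T(n/4) + O(n^2):

a = 17, b = 4, c = 2
log_b(a) = log_4(17) = 2.0437

Case 1: c = 2 < log_4(17) = 2.0437
T(n) = O(n^(log_4 17))

For T(n) = 17T(n/4) + O(n^2): log_4(17) = 2.0437. This is Case 1 of the Master Theorem (c < log_b(a), work dominated by leaves), giving O(n^(log_4 17)).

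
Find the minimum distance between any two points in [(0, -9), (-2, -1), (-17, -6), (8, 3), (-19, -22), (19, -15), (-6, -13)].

Computing all pairwise distances among 7 points:

d((0, -9), (-2, -1)) = 8.2462
d((0, -9), (-17, -6)) = 17.2627
d((0, -9), (8, 3)) = 14.4222
d((0, -9), (-19, -22)) = 23.0217
d((0, -9), (19, -15)) = 19.9249
d((0, -9), (-6, -13)) = 7.2111 <-- minimum
d((-2, -1), (-17, -6)) = 15.8114
d((-2, -1), (8, 3)) = 10.7703
d((-2, -1), (-19, -22)) = 27.0185
d((-2, -1), (19, -15)) = 25.2389
d((-2, -1), (-6, -13)) = 12.6491
d((-17, -6), (8, 3)) = 26.5707
d((-17, -6), (-19, -22)) = 16.1245
d((-17, -6), (19, -15)) = 37.108
d((-17, -6), (-6, -13)) = 13.0384
d((8, 3), (-19, -22)) = 36.7967
d((8, 3), (19, -15)) = 21.095
d((8, 3), (-6, -13)) = 21.2603
d((-19, -22), (19, -15)) = 38.6394
d((-19, -22), (-6, -13)) = 15.8114
d((19, -15), (-6, -13)) = 25.0799

Closest pair: (0, -9) and (-6, -13) with distance 7.2111

The closest pair is (0, -9) and (-6, -13) with Euclidean distance 7.2111. For 7 points, brute-force pairwise comparison is shown above. For large n, the divide-and-conquer algorithm (sort by x, recurse on halves, check the dividing strip) achieves O(n log n).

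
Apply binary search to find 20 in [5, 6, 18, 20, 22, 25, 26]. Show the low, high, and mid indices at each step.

Binary search for 20 in [5, 6, 18, 20, 22, 25, 26]:

lo=0, hi=6, mid=3, arr[mid]=20 -> Found target at index 3!

Binary search finds 20 at index 3 after 1 comparisons. The search repeatedly halves the search space by comparing with the middle element.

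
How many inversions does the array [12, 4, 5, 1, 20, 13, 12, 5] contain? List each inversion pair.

Finding inversions in [12, 4, 5, 1, 20, 13, 12, 5]:

(0, 1): arr[0]=12 > arr[1]=4
(0, 2): arr[0]=12 > arr[2]=5
(0, 3): arr[0]=12 > arr[3]=1
(0, 7): arr[0]=12 > arr[7]=5
(1, 3): arr[1]=4 > arr[3]=1
(2, 3): arr[2]=5 > arr[3]=1
(4, 5): arr[4]=20 > arr[5]=13
(4, 6): arr[4]=20 > arr[6]=12
(4, 7): arr[4]=20 > arr[7]=5
(5, 6): arr[5]=13 > arr[6]=12
(5, 7): arr[5]=13 > arr[7]=5
(6, 7): arr[6]=12 > arr[7]=5

Total inversions: 12

The array has 12 inversion(s): (0,1), (0,2), (0,3), (0,7), (1,3), (2,3), (4,5), (4,6), (4,7), (5,6), (5,7), (6,7). Each pair (i,j) satisfies i < j and arr[i] > arr[j].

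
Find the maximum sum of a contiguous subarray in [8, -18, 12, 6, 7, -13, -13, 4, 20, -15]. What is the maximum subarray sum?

Using Kadane's algorithm on [8, -18, 12, 6, 7, -13, -13, 4, 20, -15]:

Scanning through the array:
Position 1 (value -18): max_ending_here = -10, max_so_far = 8
Position 2 (value 12): max_ending_here = 12, max_so_far = 12
Position 3 (value 6): max_ending_here = 18, max_so_far = 18
Position 4 (value 7): max_ending_here = 25, max_so_far = 25
Position 5 (value -13): max_ending_here = 12, max_so_far = 25
Position 6 (value -13): max_ending_here = -1, max_so_far = 25
Position 7 (value 4): max_ending_here = 4, max_so_far = 25
Position 8 (value 20): max_ending_here = 24, max_so_far = 25
Position 9 (value -15): max_ending_here = 9, max_so_far = 25

Maximum subarray: [12, 6, 7]
Maximum sum: 25

The maximum subarray is [12, 6, 7] with sum 25. This subarray runs from index 2 to index 4.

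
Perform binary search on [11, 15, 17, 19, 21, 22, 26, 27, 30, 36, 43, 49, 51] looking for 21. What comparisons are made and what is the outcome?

Binary search for 21 in [11, 15, 17, 19, 21, 22, 26, 27, 30, 36, 43, 49, 51]:

lo=0, hi=12, mid=6, arr[mid]=26 -> 26 > 21, search left half
lo=0, hi=5, mid=2, arr[mid]=17 -> 17 < 21, search right half
lo=3, hi=5, mid=4, arr[mid]=21 -> Found target at index 4!

Binary search finds 21 at index 4 after 3 comparisons. The search repeatedly halves the search space by comparing with the middle element.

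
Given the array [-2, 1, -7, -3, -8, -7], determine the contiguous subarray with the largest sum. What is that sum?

Using Kadane's algorithm on [-2, 1, -7, -3, -8, -7]:

Scanning through the array:
Position 1 (value 1): max_ending_here = 1, max_so_far = 1
Position 2 (value -7): max_ending_here = -6, max_so_far = 1
Position 3 (value -3): max_ending_here = -3, max_so_far = 1
Position 4 (value -8): max_ending_here = -8, max_so_far = 1
Position 5 (value -7): max_ending_here = -7, max_so_far = 1

Maximum subarray: [1]
Maximum sum: 1

The maximum subarray is [1] with sum 1. This subarray runs from index 1 to index 1.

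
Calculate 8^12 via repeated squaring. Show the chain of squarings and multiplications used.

Computing 8^12 by squaring (build up from 8^1; each line after the first costs one multiplication):

8^1 = 8
8^2 = (8^1)^2 = 8^2 = 64
8^3 = 8 * 8^2 = 8 * 64 = 512
8^6 = (8^3)^2 = 512^2 = 262144
8^12 = (8^6)^2 = 262144^2 = 68719476736

Result: 68719476736
Multiplications needed: 4 (4 lines after 8^1)

8^12 = 68719476736. Using exponentiation by squaring, this requires 4 multiplications. The key idea: if the exponent is even, square the half-power; if odd, multiply by the base once.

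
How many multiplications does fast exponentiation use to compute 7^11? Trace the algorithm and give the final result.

Computing 7^11 by squaring (build up from 7^1; each line after the first costs one multiplication):

7^1 = 7
7^2 = (7^1)^2 = 7^2 = 49
7^4 = (7^2)^2 = 49^2 = 2401
7^5 = 7 * 7^4 = 7 * 2401 = 16807
7^10 = (7^5)^2 = 16807^2 = 282475249
7^11 = 7 * 7^10 = 7 * 282475249 = 1977326743

Result: 1977326743
Multiplications needed: 5 (5 lines after 7^1)

7^11 = 1977326743. Using exponentiation by squaring, this requires 5 multiplications. The key idea: if the exponent is even, square the half-power; if odd, multiply by the base once.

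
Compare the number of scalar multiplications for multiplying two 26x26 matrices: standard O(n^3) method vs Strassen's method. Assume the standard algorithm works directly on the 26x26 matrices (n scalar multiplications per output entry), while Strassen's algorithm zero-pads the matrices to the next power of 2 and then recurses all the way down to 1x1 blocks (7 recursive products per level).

Matrix multiplication for 26x26 matrices:

Strassen's algorithm requires power-of-2 dimensions. Pad 26x26 to 32x32 (next power of 2).

Standard algorithm: 26^3 = 17576 multiplications
Strassen's algorithm: 7^(log2(32)) = 7^5 = 16807 multiplications
Savings: 17576 - 16807 = 769 multiplications

Standard: 17576 multiplications (26^3). Strassen: 16807 multiplications (7^5, after padding to 32x32). Strassen reduces 8 recursive multiplications to 7 at each level.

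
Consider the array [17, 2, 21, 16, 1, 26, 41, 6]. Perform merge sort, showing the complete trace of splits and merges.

Merge sort trace:

Split: [17, 2, 21, 16, 1, 26, 41, 6] -> [17, 2, 21, 16] and [1, 26, 41, 6]
  Split: [17, 2, 21, 16] -> [17, 2] and [21, 16]
    Split: [17, 2] -> [17] and [2]
    Merge: [17] + [2] -> [2, 17]
    Split: [21, 16] -> [21] and [16]
    Merge: [21] + [16] -> [16, 21]
  Merge: [2, 17] + [16, 21] -> [2, 16, 17, 21]
  Split: [1, 26, 41, 6] -> [1, 26] and [41, 6]
    Split: [1, 26] -> [1] and [26]
    Merge: [1] + [26] -> [1, 26]
    Split: [41, 6] -> [41] and [6]
    Merge: [41] + [6] -> [6, 41]
  Merge: [1, 26] + [6, 41] -> [1, 6, 26, 41]
Merge: [2, 16, 17, 21] + [1, 6, 26, 41] -> [1, 2, 6, 16, 17, 21, 26, 41]

Final sorted array: [1, 2, 6, 16, 17, 21, 26, 41]

The merge sort proceeds by recursively splitting the array and merging sorted halves.
After all merges, the sorted array is [1, 2, 6, 16, 17, 21, 26, 41].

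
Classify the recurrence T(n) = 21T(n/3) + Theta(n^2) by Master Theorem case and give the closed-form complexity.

Master Theorem for T(n) = 21T(n/3) + O(n^2):

a = 21, b = 3, c = 2
log_b(a) = log_3(21) = 2.7712

Case 1: c = 2 < log_3(21) = 2.7712
T(n) = O(n^(log_3 21))

For T(n) = 21T(n/3) + O(n^2): log_3(21) = 2.7712. This is Case 1 of the Master Theorem (c < log_b(a), work dominated by leaves), giving O(n^(log_3 21)).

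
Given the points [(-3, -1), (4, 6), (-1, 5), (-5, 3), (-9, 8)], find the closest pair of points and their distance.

Computing all pairwise distances among 5 points:

d((-3, -1), (4, 6)) = 9.8995
d((-3, -1), (-1, 5)) = 6.3246
d((-3, -1), (-5, 3)) = 4.4721 <-- minimum
d((-3, -1), (-9, 8)) = 10.8167
d((4, 6), (-1, 5)) = 5.099
d((4, 6), (-5, 3)) = 9.4868
d((4, 6), (-9, 8)) = 13.1529
d((-1, 5), (-5, 3)) = 4.4721 <-- minimum
d((-1, 5), (-9, 8)) = 8.544
d((-5, 3), (-9, 8)) = 6.4031

Minimum distance: 4.4721 (tie among 2 pairs: (-3, -1) and (-5, 3); (-1, 5) and (-5, 3))

The minimum Euclidean distance is 4.4721. There is a tie: 2 pairs achieve this minimum — (-3, -1) and (-5, 3); (-1, 5) and (-5, 3). Any of these is a valid closest pair. For 5 points, brute-force pairwise comparison is shown above. For large n, the divide-and-conquer algorithm (sort by x, recurse on halves, check the dividing strip) achieves O(n log n).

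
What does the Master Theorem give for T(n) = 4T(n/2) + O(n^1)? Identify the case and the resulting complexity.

Master Theorem for T(n) = 4T(n/2) + O(n^1):

a = 4, b = 2, c = 1
log_b(a) = log_2(4) = 2.0000

Case 1: c = 1 < log_2(4) = 2.0000
T(n) = O(n^(log_2 4)) = O(n^2)

For T(n) = 4T(n/2) + O(n^1): log_2(4) = 2.0000. This is Case 1 of the Master Theorem (c < log_b(a), work dominated by leaves), giving O(n^2).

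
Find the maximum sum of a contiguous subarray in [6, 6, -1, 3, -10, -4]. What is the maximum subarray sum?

Using Kadane's algorithm on [6, 6, -1, 3, -10, -4]:

Scanning through the array:
Position 1 (value 6): max_ending_here = 12, max_so_far = 12
Position 2 (value -1): max_ending_here = 11, max_so_far = 12
Position 3 (value 3): max_ending_here = 14, max_so_far = 14
Position 4 (value -10): max_ending_here = 4, max_so_far = 14
Position 5 (value -4): max_ending_here = 0, max_so_far = 14

Maximum subarray: [6, 6, -1, 3]
Maximum sum: 14

The maximum subarray is [6, 6, -1, 3] with sum 14. This subarray runs from index 0 to index 3.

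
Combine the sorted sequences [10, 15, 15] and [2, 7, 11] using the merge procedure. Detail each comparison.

Merging process:

Compare 10 vs 2: take 2 from right. Merged: [2]
Compare 10 vs 7: take 7 from right. Merged: [2, 7]
Compare 10 vs 11: take 10 from left. Merged: [2, 7, 10]
Compare 15 vs 11: take 11 from right. Merged: [2, 7, 10, 11]
Append remaining from left: [15, 15]. Merged: [2, 7, 10, 11, 15, 15]

Final merged array: [2, 7, 10, 11, 15, 15]
Total comparisons: 4

The merged array is [2, 7, 10, 11, 15, 15], requiring 4 comparisons. The merge step runs in O(n) time where n is the total number of elements.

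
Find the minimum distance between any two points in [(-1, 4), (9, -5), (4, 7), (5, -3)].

Computing all pairwise distances among 4 points:

d((-1, 4), (9, -5)) = 13.4536
d((-1, 4), (4, 7)) = 5.831
d((-1, 4), (5, -3)) = 9.2195
d((9, -5), (4, 7)) = 13.0
d((9, -5), (5, -3)) = 4.4721 <-- minimum
d((4, 7), (5, -3)) = 10.0499

Closest pair: (9, -5) and (5, -3) with distance 4.4721

The closest pair is (9, -5) and (5, -3) with Euclidean distance 4.4721. For 4 points, brute-force pairwise comparison is shown above. For large n, the divide-and-conquer algorithm (sort by x, recurse on halves, check the dividing strip) achieves O(n log n).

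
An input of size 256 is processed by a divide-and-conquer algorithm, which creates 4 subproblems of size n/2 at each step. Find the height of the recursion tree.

For divide and conquer with division factor 2:

Problem sizes at each level:
Level 0: 256
Level 1: 128
Level 2: 64
Level 3: 32
Level 4: 16
Level 5: 8
Level 6: 4
Level 7: 2
Level 8: 1

The root is level 0 and the size-1 base case is level 8 (the tree spans levels 0 through 8, i.e. 9 levels counting the root), so the depth is the number of divisions: log_2(256) = 8

The recursion tree depth is log_2(256) = 8. At each level, the problem size is divided by 2, so it takes 8 divisions to reduce to a base case of size 1. The algorithm makes 4 recursive calls at each level.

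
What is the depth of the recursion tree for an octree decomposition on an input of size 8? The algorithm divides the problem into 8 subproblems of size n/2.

For divide and conquer with division factor 2:

Problem sizes at each level:
Level 0: 8
Level 1: 4
Level 2: 2
Level 3: 1

The root is level 0 and the size-1 base case is level 3 (the tree spans levels 0 through 3, i.e. 4 levels counting the root), so the depth is the number of divisions: log_2(8) = 3

The recursion tree depth is log_2(8) = 3. At each level, the problem size is divided by 2, so it takes 3 divisions to reduce to a base case of size 1. The algorithm makes 8 recursive calls at each level.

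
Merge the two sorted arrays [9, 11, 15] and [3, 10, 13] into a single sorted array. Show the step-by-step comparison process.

Merging process:

Compare 9 vs 3: take 3 from right. Merged: [3]
Compare 9 vs 10: take 9 from left. Merged: [3, 9]
Compare 11 vs 10: take 10 from right. Merged: [3, 9, 10]
Compare 11 vs 13: take 11 from left. Merged: [3, 9, 10, 11]
Compare 15 vs 13: take 13 from right. Merged: [3, 9, 10, 11, 13]
Append remaining from left: [15]. Merged: [3, 9, 10, 11, 13, 15]

Final merged array: [3, 9, 10, 11, 13, 15]
Total comparisons: 5

The merged array is [3, 9, 10, 11, 13, 15], requiring 5 comparisons. The merge step runs in O(n) time where n is the total number of elements.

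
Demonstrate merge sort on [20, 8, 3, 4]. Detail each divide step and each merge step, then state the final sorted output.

Merge sort trace:

Split: [20, 8, 3, 4] -> [20, 8] and [3, 4]
  Split: [20, 8] -> [20] and [8]
  Merge: [20] + [8] -> [8, 20]
  Split: [3, 4] -> [3] and [4]
  Merge: [3] + [4] -> [3, 4]
Merge: [8, 20] + [3, 4] -> [3, 4, 8, 20]

Final sorted array: [3, 4, 8, 20]

The merge sort proceeds by recursively splitting the array and merging sorted halves.
After all merges, the sorted array is [3, 4, 8, 20].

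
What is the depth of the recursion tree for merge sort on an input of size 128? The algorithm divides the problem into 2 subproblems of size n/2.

For divide and conquer with division factor 2:

Problem sizes at each level:
Level 0: 128
Level 1: 64
Level 2: 32
Level 3: 16
Level 4: 8
Level 5: 4
Level 6: 2
Level 7: 1

The root is level 0 and the size-1 base case is level 7 (the tree spans levels 0 through 7, i.e. 8 levels counting the root), so the depth is the number of divisions: log_2(128) = 7

The recursion tree depth is log_2(128) = 7. At each level, the problem size is divided by 2, so it takes 7 divisions to reduce to a base case of size 1. The algorithm makes 2 recursive calls at each level.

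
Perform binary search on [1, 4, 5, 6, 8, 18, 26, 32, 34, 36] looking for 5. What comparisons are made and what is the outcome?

Binary search for 5 in [1, 4, 5, 6, 8, 18, 26, 32, 34, 36]:

lo=0, hi=9, mid=4, arr[mid]=8 -> 8 > 5, search left half
lo=0, hi=3, mid=1, arr[mid]=4 -> 4 < 5, search right half
lo=2, hi=3, mid=2, arr[mid]=5 -> Found target at index 2!

Binary search finds 5 at index 2 after 3 comparisons. The search repeatedly halves the search space by comparing with the middle element.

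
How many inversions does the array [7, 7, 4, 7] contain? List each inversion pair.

Finding inversions in [7, 7, 4, 7]:

(0, 2): arr[0]=7 > arr[2]=4
(1, 2): arr[1]=7 > arr[2]=4

Total inversions: 2

The array has 2 inversion(s): (0,2), (1,2). Each pair (i,j) satisfies i < j and arr[i] > arr[j].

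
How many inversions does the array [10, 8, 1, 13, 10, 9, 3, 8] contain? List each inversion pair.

Finding inversions in [10, 8, 1, 13, 10, 9, 3, 8]:

(0, 1): arr[0]=10 > arr[1]=8
(0, 2): arr[0]=10 > arr[2]=1
(0, 5): arr[0]=10 > arr[5]=9
(0, 6): arr[0]=10 > arr[6]=3
(0, 7): arr[0]=10 > arr[7]=8
(1, 2): arr[1]=8 > arr[2]=1
(1, 6): arr[1]=8 > arr[6]=3
(3, 4): arr[3]=13 > arr[4]=10
(3, 5): arr[3]=13 > arr[5]=9
(3, 6): arr[3]=13 > arr[6]=3
(3, 7): arr[3]=13 > arr[7]=8
(4, 5): arr[4]=10 > arr[5]=9
(4, 6): arr[4]=10 > arr[6]=3
(4, 7): arr[4]=10 > arr[7]=8
(5, 6): arr[5]=9 > arr[6]=3
(5, 7): arr[5]=9 > arr[7]=8

Total inversions: 16

The array has 16 inversion(s): (0,1), (0,2), (0,5), (0,6), (0,7), (1,2), (1,6), (3,4), (3,5), (3,6), (3,7), (4,5), (4,6), (4,7), (5,6), (5,7). Each pair (i,j) satisfies i < j and arr[i] > arr[j].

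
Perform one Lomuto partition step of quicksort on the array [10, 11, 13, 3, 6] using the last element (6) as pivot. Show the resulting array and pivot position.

Lomuto partition with pivot = 6:

Initial array: [10, 11, 13, 3, 6]

arr[0]=10 > 6: no swap
arr[1]=11 > 6: no swap
arr[2]=13 > 6: no swap
arr[3]=3 <= 6: swap with position 0, array becomes [3, 11, 13, 10, 6]

Place pivot at position 1: [3, 6, 13, 10, 11]
Pivot position: 1

After partitioning with pivot 6, the array becomes [3, 6, 13, 10, 11]. The pivot is placed at index 1. All elements to the left of the pivot are <= 6, and all elements to the right are > 6.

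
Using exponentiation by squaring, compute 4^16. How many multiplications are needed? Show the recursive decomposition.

Computing 4^16 by squaring (build up from 4^1; each line after the first costs one multiplication):

4^1 = 4
4^2 = (4^1)^2 = 4^2 = 16
4^4 = (4^2)^2 = 16^2 = 256
4^8 = (4^4)^2 = 256^2 = 65536
4^16 = (4^8)^2 = 65536^2 = 4294967296

Result: 4294967296
Multiplications needed: 4 (4 lines after 4^1)

4^16 = 4294967296. Using exponentiation by squaring, this requires 4 multiplications. The key idea: if the exponent is even, square the half-power; if odd, multiply by the base once.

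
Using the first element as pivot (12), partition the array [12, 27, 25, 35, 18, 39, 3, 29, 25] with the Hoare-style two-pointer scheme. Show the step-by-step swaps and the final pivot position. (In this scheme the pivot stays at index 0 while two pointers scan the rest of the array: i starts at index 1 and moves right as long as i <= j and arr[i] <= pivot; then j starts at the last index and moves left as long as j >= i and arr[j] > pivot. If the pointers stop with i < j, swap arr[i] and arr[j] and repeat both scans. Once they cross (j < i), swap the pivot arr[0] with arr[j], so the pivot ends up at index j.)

Hoare-style two-pointer partition with pivot = 12:

Initial array: [12, 27, 25, 35, 18, 39, 3, 29, 25]

Pointers start at i = 1, j = 8.
i stops at index 1 (arr[1]=27 > 12), j stops at index 6 (arr[6]=3 <= 12): swap arr[1] and arr[6], array becomes [12, 3, 25, 35, 18, 39, 27, 29, 25]
i ends at 2, j ends at 1: the pointers have crossed (j < i), so scanning stops.

Swap pivot arr[0] with arr[1] to place pivot at position 1: [3, 12, 25, 35, 18, 39, 27, 29, 25]
Pivot position: 1

After partitioning with pivot 12, the array becomes [3, 12, 25, 35, 18, 39, 27, 29, 25]. The pivot is placed at index 1. All elements to the left of the pivot are <= 12, and all elements to the right are > 12.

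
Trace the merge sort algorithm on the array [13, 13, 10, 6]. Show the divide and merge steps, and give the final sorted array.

Merge sort trace:

Split: [13, 13, 10, 6] -> [13, 13] and [10, 6]
  Split: [13, 13] -> [13] and [13]
  Merge: [13] + [13] -> [13, 13]
  Split: [10, 6] -> [10] and [6]
  Merge: [10] + [6] -> [6, 10]
Merge: [13, 13] + [6, 10] -> [6, 10, 13, 13]

Final sorted array: [6, 10, 13, 13]

The merge sort proceeds by recursively splitting the array and merging sorted halves.
After all merges, the sorted array is [6, 10, 13, 13].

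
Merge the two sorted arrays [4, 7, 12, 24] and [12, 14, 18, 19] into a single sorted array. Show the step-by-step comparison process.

Merging process:

Compare 4 vs 12: take 4 from left. Merged: [4]
Compare 7 vs 12: take 7 from left. Merged: [4, 7]
Compare 12 vs 12: take 12 from left. Merged: [4, 7, 12]
Compare 24 vs 12: take 12 from right. Merged: [4, 7, 12, 12]
Compare 24 vs 14: take 14 from right. Merged: [4, 7, 12, 12, 14]
Compare 24 vs 18: take 18 from right. Merged: [4, 7, 12, 12, 14, 18]
Compare 24 vs 19: take 19 from right. Merged: [4, 7, 12, 12, 14, 18, 19]
Append remaining from left: [24]. Merged: [4, 7, 12, 12, 14, 18, 19, 24]

Final merged array: [4, 7, 12, 12, 14, 18, 19, 24]
Total comparisons: 7

The merged array is [4, 7, 12, 12, 14, 18, 19, 24], requiring 7 comparisons. The merge step runs in O(n) time where n is the total number of elements.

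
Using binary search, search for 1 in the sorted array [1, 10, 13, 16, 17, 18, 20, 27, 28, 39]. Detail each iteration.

Binary search for 1 in [1, 10, 13, 16, 17, 18, 20, 27, 28, 39]:

lo=0, hi=9, mid=4, arr[mid]=17 -> 17 > 1, search left half
lo=0, hi=3, mid=1, arr[mid]=10 -> 10 > 1, search left half
lo=0, hi=0, mid=0, arr[mid]=1 -> Found target at index 0!

Binary search finds 1 at index 0 after 3 comparisons. The search repeatedly halves the search space by comparing with the middle element.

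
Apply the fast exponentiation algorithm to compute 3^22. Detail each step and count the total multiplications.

Computing 3^22 by squaring (build up from 3^1; each line after the first costs one multiplication):

3^1 = 3
3^2 = (3^1)^2 = 3^2 = 9
3^4 = (3^2)^2 = 9^2 = 81
3^5 = 3 * 3^4 = 3 * 81 = 243
3^10 = (3^5)^2 = 243^2 = 59049
3^11 = 3 * 3^10 = 3 * 59049 = 177147
3^22 = (3^11)^2 = 177147^2 = 31381059609

Result: 31381059609
Multiplications needed: 6 (6 lines after 3^1)

3^22 = 31381059609. Using exponentiation by squaring, this requires 6 multiplications. The key idea: if the exponent is even, square the half-power; if odd, multiply by the base once.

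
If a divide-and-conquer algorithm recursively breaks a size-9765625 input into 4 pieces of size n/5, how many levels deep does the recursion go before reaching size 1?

For divide and conquer with division factor 5:

Problem sizes at each level:
Level 0: 9765625
Level 1: 1953125
Level 2: 390625
Level 3: 78125
Level 4: 15625
Level 5: 3125
Level 6: 625
Level 7: 125
Level 8: 25
Level 9: 5
Level 10: 1

The root is level 0 and the size-1 base case is level 10 (the tree spans levels 0 through 10, i.e. 11 levels counting the root), so the depth is the number of divisions: log_5(9765625) = 10

The recursion tree depth is log_5(9765625) = 10. At each level, the problem size is divided by 5, so it takes 10 divisions to reduce to a base case of size 1. The algorithm makes 4 recursive calls at each level.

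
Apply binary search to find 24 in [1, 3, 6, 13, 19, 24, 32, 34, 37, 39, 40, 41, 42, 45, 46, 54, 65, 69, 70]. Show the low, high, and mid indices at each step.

Binary search for 24 in [1, 3, 6, 13, 19, 24, 32, 34, 37, 39, 40, 41, 42, 45, 46, 54, 65, 69, 70]:

lo=0, hi=18, mid=9, arr[mid]=39 -> 39 > 24, search left half
lo=0, hi=8, mid=4, arr[mid]=19 -> 19 < 24, search right half
lo=5, hi=8, mid=6, arr[mid]=32 -> 32 > 24, search left half
lo=5, hi=5, mid=5, arr[mid]=24 -> Found target at index 5!

Binary search finds 24 at index 5 after 4 comparisons. The search repeatedly halves the search space by comparing with the middle element.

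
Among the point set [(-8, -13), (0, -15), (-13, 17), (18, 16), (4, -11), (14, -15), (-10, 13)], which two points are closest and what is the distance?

Computing all pairwise distances among 7 points:

d((-8, -13), (0, -15)) = 8.2462
d((-8, -13), (-13, 17)) = 30.4138
d((-8, -13), (18, 16)) = 38.9487
d((-8, -13), (4, -11)) = 12.1655
d((-8, -13), (14, -15)) = 22.0907
d((-8, -13), (-10, 13)) = 26.0768
d((0, -15), (-13, 17)) = 34.5398
d((0, -15), (18, 16)) = 35.8469
d((0, -15), (4, -11)) = 5.6569
d((0, -15), (14, -15)) = 14.0
d((0, -15), (-10, 13)) = 29.7321
d((-13, 17), (18, 16)) = 31.0161
d((-13, 17), (4, -11)) = 32.7567
d((-13, 17), (14, -15)) = 41.8688
d((-13, 17), (-10, 13)) = 5.0 <-- minimum
d((18, 16), (4, -11)) = 30.4138
d((18, 16), (14, -15)) = 31.257
d((18, 16), (-10, 13)) = 28.1603
d((4, -11), (14, -15)) = 10.7703
d((4, -11), (-10, 13)) = 27.7849
d((14, -15), (-10, 13)) = 36.8782

Closest pair: (-13, 17) and (-10, 13) with distance 5.0

The closest pair is (-13, 17) and (-10, 13) with Euclidean distance 5.0. For 7 points, brute-force pairwise comparison is shown above. For large n, the divide-and-conquer algorithm (sort by x, recurse on halves, check the dividing strip) achieves O(n log n).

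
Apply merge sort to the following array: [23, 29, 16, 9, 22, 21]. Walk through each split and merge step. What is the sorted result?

Merge sort trace:

Split: [23, 29, 16, 9, 22, 21] -> [23, 29, 16] and [9, 22, 21]
  Split: [23, 29, 16] -> [23] and [29, 16]
    Split: [29, 16] -> [29] and [16]
    Merge: [29] + [16] -> [16, 29]
  Merge: [23] + [16, 29] -> [16, 23, 29]
  Split: [9, 22, 21] -> [9] and [22, 21]
    Split: [22, 21] -> [22] and [21]
    Merge: [22] + [21] -> [21, 22]
  Merge: [9] + [21, 22] -> [9, 21, 22]
Merge: [16, 23, 29] + [9, 21, 22] -> [9, 16, 21, 22, 23, 29]

Final sorted array: [9, 16, 21, 22, 23, 29]

The merge sort proceeds by recursively splitting the array and merging sorted halves.
After all merges, the sorted array is [9, 16, 21, 22, 23, 29].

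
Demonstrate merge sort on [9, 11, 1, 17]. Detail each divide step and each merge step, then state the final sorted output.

Merge sort trace:

Split: [9, 11, 1, 17] -> [9, 11] and [1, 17]
  Split: [9, 11] -> [9] and [11]
  Merge: [9] + [11] -> [9, 11]
  Split: [1, 17] -> [1] and [17]
  Merge: [1] + [17] -> [1, 17]
Merge: [9, 11] + [1, 17] -> [1, 9, 11, 17]

Final sorted array: [1, 9, 11, 17]

The merge sort proceeds by recursively splitting the array and merging sorted halves.
After all merges, the sorted array is [1, 9, 11, 17].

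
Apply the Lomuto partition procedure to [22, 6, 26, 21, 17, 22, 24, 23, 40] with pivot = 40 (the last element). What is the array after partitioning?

Lomuto partition with pivot = 40:

Initial array: [22, 6, 26, 21, 17, 22, 24, 23, 40]

arr[0]=22 <= 40: swap with position 0, array becomes [22, 6, 26, 21, 17, 22, 24, 23, 40]
arr[1]=6 <= 40: swap with position 1, array becomes [22, 6, 26, 21, 17, 22, 24, 23, 40]
arr[2]=26 <= 40: swap with position 2, array becomes [22, 6, 26, 21, 17, 22, 24, 23, 40]
arr[3]=21 <= 40: swap with position 3, array becomes [22, 6, 26, 21, 17, 22, 24, 23, 40]
arr[4]=17 <= 40: swap with position 4, array becomes [22, 6, 26, 21, 17, 22, 24, 23, 40]
arr[5]=22 <= 40: swap with position 5, array becomes [22, 6, 26, 21, 17, 22, 24, 23, 40]
arr[6]=24 <= 40: swap with position 6, array becomes [22, 6, 26, 21, 17, 22, 24, 23, 40]
arr[7]=23 <= 40: swap with position 7, array becomes [22, 6, 26, 21, 17, 22, 24, 23, 40]

Place pivot at position 8: [22, 6, 26, 21, 17, 22, 24, 23, 40]
Pivot position: 8

After partitioning with pivot 40, the array becomes [22, 6, 26, 21, 17, 22, 24, 23, 40]. The pivot is placed at index 8. All elements to the left of the pivot are <= 40, and all elements to the right are > 40.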